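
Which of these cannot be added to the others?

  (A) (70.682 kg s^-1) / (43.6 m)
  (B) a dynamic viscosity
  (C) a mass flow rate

(C)

Work out the base dimensions of each:
  (A) [kg·s⁻¹] / [m] = kg·m⁻¹·s⁻¹
  (B) [dynamic viscosity] = kg·m⁻¹·s⁻¹
  (C) [mass flow rate] = kg·s⁻¹
All reduce to kg·m⁻¹·s⁻¹ except (C), which is kg·s⁻¹.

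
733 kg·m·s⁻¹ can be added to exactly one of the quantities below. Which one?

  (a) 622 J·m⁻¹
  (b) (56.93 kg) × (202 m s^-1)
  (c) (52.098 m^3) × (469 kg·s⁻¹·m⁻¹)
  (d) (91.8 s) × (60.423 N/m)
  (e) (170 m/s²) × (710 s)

Reference: kg·m·s⁻¹.
Each option:
  (a) J·m⁻¹ = N·m·m⁻¹ = kg·m·s⁻²
  (b) [kg] · [m·s⁻¹] = kg·m·s⁻¹  ← same
  (c) [m³] · [kg·m⁻¹·s⁻¹] = kg·m²·s⁻¹
  (d) [s] · [kg·s⁻²] = kg·s⁻¹
  (e) [m·s⁻²] · [s] = m·s⁻¹
Only (b) matches kg·m·s⁻¹.

(b)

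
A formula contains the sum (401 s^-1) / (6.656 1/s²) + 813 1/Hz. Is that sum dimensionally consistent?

Yes

Expand each in SI base units:
  (401 s^-1) / (6.656 1/s²):  [s⁻¹] / [s⁻²] = s
  813 1/Hz:  Hz⁻¹ = (s⁻¹)⁻¹ = s
Both are s, so they have the same dimensions and can be added.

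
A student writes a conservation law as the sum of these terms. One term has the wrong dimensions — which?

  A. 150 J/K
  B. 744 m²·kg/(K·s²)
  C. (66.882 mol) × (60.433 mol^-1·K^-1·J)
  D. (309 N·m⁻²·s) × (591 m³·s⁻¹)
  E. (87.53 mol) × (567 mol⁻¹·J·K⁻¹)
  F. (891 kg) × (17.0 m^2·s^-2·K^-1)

D.

In SI base units:
  A. J·K⁻¹ = N·m·K⁻¹ = kg·m²·s⁻²·K⁻¹
  B. kg·m²·s⁻²·K⁻¹
  C. [mol] · [kg·m²·s⁻²·K⁻¹·mol⁻¹] = kg·m²·s⁻²·K⁻¹
  D. [kg·m⁻¹·s⁻¹] · [m³·s⁻¹] = kg·m²·s⁻²
  E. [mol] · [kg·m²·s⁻²·K⁻¹·mol⁻¹] = kg·m²·s⁻²·K⁻¹
  F. [kg] · [m²·s⁻²·K⁻¹] = kg·m²·s⁻²·K⁻¹
All reduce to kg·m²·s⁻²·K⁻¹ except D., which is kg·m²·s⁻².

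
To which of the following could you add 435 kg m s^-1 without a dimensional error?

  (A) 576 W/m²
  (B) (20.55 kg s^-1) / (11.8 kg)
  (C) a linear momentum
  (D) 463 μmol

(C)

Reference: kg·m·s⁻¹.
Each option:
  (A) W·m⁻² = J·s⁻¹·m⁻² = kg·s⁻³
  (B) [kg·s⁻¹] / [kg] = s⁻¹
  (C) [linear momentum] = kg·m·s⁻¹  ← same
  (D) mol
Only (C) matches kg·m·s⁻¹.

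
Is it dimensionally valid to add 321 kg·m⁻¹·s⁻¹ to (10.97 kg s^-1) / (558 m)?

In SI base units:
  321 kg·m⁻¹·s⁻¹:  kg·m⁻¹·s⁻¹
  (10.97 kg s^-1) / (558 m):  [kg·s⁻¹] / [m] = kg·m⁻¹·s⁻¹
Both are kg·m⁻¹·s⁻¹, so they have the same dimensions and can be added.

Yes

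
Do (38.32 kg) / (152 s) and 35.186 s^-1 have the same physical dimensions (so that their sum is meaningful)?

No

In SI base units:
  (38.32 kg) / (152 s):  [kg] / [s] = kg·s⁻¹
  35.186 s^-1:  s⁻¹
kg·s⁻¹ ≠ s⁻¹, so they cannot be added.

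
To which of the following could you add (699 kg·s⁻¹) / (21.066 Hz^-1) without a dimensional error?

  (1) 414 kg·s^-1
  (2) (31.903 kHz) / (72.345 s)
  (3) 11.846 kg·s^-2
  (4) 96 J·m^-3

(3)

Reference: [kg·s⁻¹] / [s] = kg·s⁻².
Each option:
  (1) kg·s⁻¹
  (2) [s⁻¹] / [s] = s⁻²
  (3) kg·s⁻²  ← same
  (4) J·m⁻³ = N·m·m⁻³ = kg·m⁻¹·s⁻²
Only (3) matches kg·s⁻².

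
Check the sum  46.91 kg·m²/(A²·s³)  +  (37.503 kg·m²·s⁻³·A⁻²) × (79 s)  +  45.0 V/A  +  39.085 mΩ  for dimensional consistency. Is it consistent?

Expand each in SI base units:
  46.91 kg·m²/(A²·s³):  kg·m²·s⁻³·A⁻²
  (37.503 kg·m²·s⁻³·A⁻²) × (79 s):  [kg·m²·s⁻³·A⁻²] · [s] = kg·m²·s⁻²·A⁻²
  45.0 V/A:  V·A⁻¹ = J·C⁻¹·A⁻¹ = kg·m²·s⁻³·A⁻²
  39.085 mΩ:  Ω = V·A⁻¹ = kg·m²·s⁻³·A⁻²
The terms do not share a single dimension (kg·m²·s⁻²·A⁻² vs kg·m²·s⁻³·A⁻²).

No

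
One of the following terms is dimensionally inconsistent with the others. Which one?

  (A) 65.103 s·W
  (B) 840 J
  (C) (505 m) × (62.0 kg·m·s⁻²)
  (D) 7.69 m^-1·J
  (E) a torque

(D)

Reduce each to base SI dimensions:
  (A) W·s = J·s⁻¹·s = kg·m²·s⁻²
  (B) J = N·m = kg·m²·s⁻²
  (C) [m] · [kg·m·s⁻²] = kg·m²·s⁻²
  (D) J·m⁻¹ = N·m·m⁻¹ = kg·m·s⁻²
  (E) [torque] = kg·m²·s⁻²
All reduce to kg·m²·s⁻² except (D), which is kg·m·s⁻².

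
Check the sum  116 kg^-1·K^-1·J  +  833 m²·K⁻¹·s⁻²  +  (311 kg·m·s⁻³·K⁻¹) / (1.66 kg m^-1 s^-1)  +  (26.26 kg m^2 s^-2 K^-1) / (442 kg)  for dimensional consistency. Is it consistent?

In SI base units:
  116 kg^-1·K^-1·J:  J·kg⁻¹·K⁻¹ = N·m·kg⁻¹·K⁻¹ = m²·s⁻²·K⁻¹
  833 m²·K⁻¹·s⁻²:  m²·s⁻²·K⁻¹
  (311 kg·m·s⁻³·K⁻¹) / (1.66 kg m^-1 s^-1):  [kg·m·s⁻³·K⁻¹] / [kg·m⁻¹·s⁻¹] = m²·s⁻²·K⁻¹
  (26.26 kg m^2 s^-2 K^-1) / (442 kg):  [kg·m²·s⁻²·K⁻¹] / [kg] = m²·s⁻²·K⁻¹
Every term reduces to m²·s⁻²·K⁻¹.

Yes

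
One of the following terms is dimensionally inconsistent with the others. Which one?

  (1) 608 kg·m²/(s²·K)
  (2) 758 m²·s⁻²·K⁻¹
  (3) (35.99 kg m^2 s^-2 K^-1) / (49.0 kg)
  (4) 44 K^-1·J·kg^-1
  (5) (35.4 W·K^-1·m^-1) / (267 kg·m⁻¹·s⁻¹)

(1)

Reduce each to base SI dimensions:
  (1) kg·m²·s⁻²·K⁻¹
  (2) m²·s⁻²·K⁻¹
  (3) [kg·m²·s⁻²·K⁻¹] / [kg] = m²·s⁻²·K⁻¹
  (4) J·kg⁻¹·K⁻¹ = N·m·kg⁻¹·K⁻¹ = m²·s⁻²·K⁻¹
  (5) [kg·m·s⁻³·K⁻¹] / [kg·m⁻¹·s⁻¹] = m²·s⁻²·K⁻¹
All reduce to m²·s⁻²·K⁻¹ except (1), which is kg·m²·s⁻²·K⁻¹.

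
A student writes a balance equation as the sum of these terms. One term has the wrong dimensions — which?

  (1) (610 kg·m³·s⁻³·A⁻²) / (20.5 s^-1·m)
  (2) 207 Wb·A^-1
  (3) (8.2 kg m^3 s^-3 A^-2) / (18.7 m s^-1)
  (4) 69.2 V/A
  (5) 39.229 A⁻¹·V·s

(4)

In SI base units:
  (1) [kg·m³·s⁻³·A⁻²] / [m·s⁻¹] = kg·m²·s⁻²·A⁻²
  (2) Wb·A⁻¹ = V·s·A⁻¹ = kg·m²·s⁻²·A⁻²
  (3) [kg·m³·s⁻³·A⁻²] / [m·s⁻¹] = kg·m²·s⁻²·A⁻²
  (4) V·A⁻¹ = J·C⁻¹·A⁻¹ = kg·m²·s⁻³·A⁻²
  (5) V·s·A⁻¹ = J·C⁻¹·s·A⁻¹ = kg·m²·s⁻²·A⁻²
All reduce to kg·m²·s⁻²·A⁻² except (4), which is kg·m²·s⁻³·A⁻².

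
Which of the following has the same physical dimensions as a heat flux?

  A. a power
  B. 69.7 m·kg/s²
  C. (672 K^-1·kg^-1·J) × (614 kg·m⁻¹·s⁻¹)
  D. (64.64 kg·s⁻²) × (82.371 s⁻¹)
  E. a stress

D.

Reference: [heat flux] = kg·s⁻³.
Each option:
  A. [power] = kg·m²·s⁻³
  B. kg·m·s⁻²
  C. [m²·s⁻²·K⁻¹] · [kg·m⁻¹·s⁻¹] = kg·m·s⁻³·K⁻¹
  D. [kg·s⁻²] · [s⁻¹] = kg·s⁻³  ← same
  E. [stress] = kg·m⁻¹·s⁻²
Only D. matches kg·s⁻³.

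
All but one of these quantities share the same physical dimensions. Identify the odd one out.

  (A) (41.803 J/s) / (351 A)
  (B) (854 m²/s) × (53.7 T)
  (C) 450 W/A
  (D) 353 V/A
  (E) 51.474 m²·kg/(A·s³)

(D)

Dimensions:
  (A) [kg·m²·s⁻³] / [A] = kg·m²·s⁻³·A⁻¹
  (B) [m²·s⁻¹] · [kg·s⁻²·A⁻¹] = kg·m²·s⁻³·A⁻¹
  (C) W·A⁻¹ = J·s⁻¹·A⁻¹ = kg·m²·s⁻³·A⁻¹
  (D) V·A⁻¹ = J·C⁻¹·A⁻¹ = kg·m²·s⁻³·A⁻²
  (E) kg·m²·s⁻³·A⁻¹
All reduce to kg·m²·s⁻³·A⁻¹ except (D), which is kg·m²·s⁻³·A⁻².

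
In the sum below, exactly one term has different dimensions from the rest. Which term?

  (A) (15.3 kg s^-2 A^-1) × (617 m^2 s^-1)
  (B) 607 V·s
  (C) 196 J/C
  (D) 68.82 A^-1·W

In SI base units:
  (A) [kg·s⁻²·A⁻¹] · [m²·s⁻¹] = kg·m²·s⁻³·A⁻¹
  (B) V·s = J·C⁻¹·s = kg·m²·s⁻²·A⁻¹
  (C) J·C⁻¹ = N·m·(s·A)⁻¹ = kg·m²·s⁻³·A⁻¹
  (D) W·A⁻¹ = J·s⁻¹·A⁻¹ = kg·m²·s⁻³·A⁻¹
All reduce to kg·m²·s⁻³·A⁻¹ except (B), which is kg·m²·s⁻²·A⁻¹.

(B)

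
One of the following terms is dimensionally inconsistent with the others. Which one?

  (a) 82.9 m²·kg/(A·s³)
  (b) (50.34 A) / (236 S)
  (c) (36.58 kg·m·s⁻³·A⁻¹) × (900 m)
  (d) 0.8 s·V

Expand each in SI base units:
  (a) kg·m²·s⁻³·A⁻¹
  (b) [A] / [kg⁻¹·m⁻²·s³·A²] = kg·m²·s⁻³·A⁻¹
  (c) [kg·m·s⁻³·A⁻¹] · [m] = kg·m²·s⁻³·A⁻¹
  (d) V·s = J·C⁻¹·s = kg·m²·s⁻²·A⁻¹
All reduce to kg·m²·s⁻³·A⁻¹ except (d), which is kg·m²·s⁻²·A⁻¹.

(d)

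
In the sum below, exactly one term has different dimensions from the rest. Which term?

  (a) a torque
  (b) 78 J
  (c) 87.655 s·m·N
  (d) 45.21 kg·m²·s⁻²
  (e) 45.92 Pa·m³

Dimensions:
  (a) [torque] = kg·m²·s⁻²
  (b) J = N·m = kg·m²·s⁻²
  (c) N·m·s = kg·m·s⁻²·m·s = kg·m²·s⁻¹
  (d) kg·m²·s⁻²
  (e) Pa·m³ = N·m⁻²·m³ = kg·m²·s⁻²
All reduce to kg·m²·s⁻² except (c), which is kg·m²·s⁻¹.

(c)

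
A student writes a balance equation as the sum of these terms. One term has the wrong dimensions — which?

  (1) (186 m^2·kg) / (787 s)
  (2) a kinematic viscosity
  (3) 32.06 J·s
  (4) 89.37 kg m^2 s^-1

Reduce each to base SI dimensions:
  (1) [kg·m²] / [s] = kg·m²·s⁻¹
  (2) [kinematic viscosity] = m²·s⁻¹
  (3) J·s = N·m·s = kg·m²·s⁻¹
  (4) kg·m²·s⁻¹
All reduce to kg·m²·s⁻¹ except (2), which is m²·s⁻¹.

(2)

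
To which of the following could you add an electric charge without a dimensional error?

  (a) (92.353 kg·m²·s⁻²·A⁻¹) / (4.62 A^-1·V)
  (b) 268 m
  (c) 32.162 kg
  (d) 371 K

Reference: [electric charge] = s·A.
Each option:
  (a) [kg·m²·s⁻²·A⁻¹] / [kg·m²·s⁻³·A⁻²] = s·A  ← same
  (b) m
  (c) kg
  (d) K
Only (a) matches s·A.

(a)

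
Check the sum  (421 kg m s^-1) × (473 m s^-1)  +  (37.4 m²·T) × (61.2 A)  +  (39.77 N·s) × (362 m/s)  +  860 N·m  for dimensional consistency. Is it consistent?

Yes

Reduce each to base SI dimensions:
  (421 kg m s^-1) × (473 m s^-1):  [kg·m·s⁻¹] · [m·s⁻¹] = kg·m²·s⁻²
  (37.4 m²·T) × (61.2 A):  [kg·m²·s⁻²·A⁻¹] · [A] = kg·m²·s⁻²
  (39.77 N·s) × (362 m/s):  [kg·m·s⁻¹] · [m·s⁻¹] = kg·m²·s⁻²
  860 N·m:  N·m = kg·m·s⁻²·m = kg·m²·s⁻²
Every term reduces to kg·m²·s⁻².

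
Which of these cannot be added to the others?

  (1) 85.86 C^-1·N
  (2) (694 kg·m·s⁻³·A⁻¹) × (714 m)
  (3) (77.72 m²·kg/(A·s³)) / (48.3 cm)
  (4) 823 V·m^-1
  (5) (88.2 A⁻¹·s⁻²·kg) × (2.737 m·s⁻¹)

(2)

Dimensions:
  (1) N·C⁻¹ = kg·m·s⁻²·(s·A)⁻¹ = kg·m·s⁻³·A⁻¹
  (2) [kg·m·s⁻³·A⁻¹] · [m] = kg·m²·s⁻³·A⁻¹
  (3) [kg·m²·s⁻³·A⁻¹] / [m] = kg·m·s⁻³·A⁻¹
  (4) V·m⁻¹ = J·C⁻¹·m⁻¹ = kg·m·s⁻³·A⁻¹
  (5) [kg·s⁻²·A⁻¹] · [m·s⁻¹] = kg·m·s⁻³·A⁻¹
All reduce to kg·m·s⁻³·A⁻¹ except (2), which is kg·m²·s⁻³·A⁻¹.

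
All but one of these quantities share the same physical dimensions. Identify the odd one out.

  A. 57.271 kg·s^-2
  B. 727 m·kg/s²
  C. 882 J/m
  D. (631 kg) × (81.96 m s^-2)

In SI base units:
  A. kg·s⁻²
  B. kg·m·s⁻²
  C. J·m⁻¹ = N·m·m⁻¹ = kg·m·s⁻²
  D. [kg] · [m·s⁻²] = kg·m·s⁻²
All reduce to kg·m·s⁻² except A., which is kg·s⁻².

A.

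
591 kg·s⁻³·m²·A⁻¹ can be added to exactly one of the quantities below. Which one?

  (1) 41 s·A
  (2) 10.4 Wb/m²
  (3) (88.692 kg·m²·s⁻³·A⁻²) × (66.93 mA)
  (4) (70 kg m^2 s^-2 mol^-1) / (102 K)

(3)

Reference: kg·m²·s⁻³·A⁻¹.
Each option:
  (1) s·A
  (2) Wb·m⁻² = V·s·m⁻² = kg·s⁻²·A⁻¹
  (3) [kg·m²·s⁻³·A⁻²] · [A] = kg·m²·s⁻³·A⁻¹  ← same
  (4) [kg·m²·s⁻²·mol⁻¹] / [K] = kg·m²·s⁻²·K⁻¹·mol⁻¹
Only (3) matches kg·m²·s⁻³·A⁻¹.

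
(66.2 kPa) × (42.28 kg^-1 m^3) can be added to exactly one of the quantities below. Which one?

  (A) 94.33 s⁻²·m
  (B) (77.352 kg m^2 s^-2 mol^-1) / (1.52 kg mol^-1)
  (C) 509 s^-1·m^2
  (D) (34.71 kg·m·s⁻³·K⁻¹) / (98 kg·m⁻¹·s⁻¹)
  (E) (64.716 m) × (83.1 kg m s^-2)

(B)

Reference: [kg·m⁻¹·s⁻²] · [kg⁻¹·m³] = m²·s⁻².
Each option:
  (A) m·s⁻²
  (B) [kg·m²·s⁻²·mol⁻¹] / [kg·mol⁻¹] = m²·s⁻²  ← same
  (C) m²·s⁻¹
  (D) [kg·m·s⁻³·K⁻¹] / [kg·m⁻¹·s⁻¹] = m²·s⁻²·K⁻¹
  (E) [m] · [kg·m·s⁻²] = kg·m²·s⁻²
Only (B) matches m²·s⁻².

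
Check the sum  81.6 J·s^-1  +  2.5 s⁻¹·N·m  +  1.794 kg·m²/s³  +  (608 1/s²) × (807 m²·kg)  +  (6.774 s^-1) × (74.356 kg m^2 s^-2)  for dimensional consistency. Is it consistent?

Expand each in SI base units:
  81.6 J·s^-1:  J·s⁻¹ = N·m·s⁻¹ = kg·m²·s⁻³
  2.5 s⁻¹·N·m:  N·m·s⁻¹ = kg·m·s⁻²·m·s⁻¹ = kg·m²·s⁻³
  1.794 kg·m²/s³:  kg·m²·s⁻³
  (608 1/s²) × (807 m²·kg):  [s⁻²] · [kg·m²] = kg·m²·s⁻²
  (6.774 s^-1) × (74.356 kg m^2 s^-2):  [s⁻¹] · [kg·m²·s⁻²] = kg·m²·s⁻³
The terms do not share a single dimension (kg·m²·s⁻² vs kg·m²·s⁻³).

No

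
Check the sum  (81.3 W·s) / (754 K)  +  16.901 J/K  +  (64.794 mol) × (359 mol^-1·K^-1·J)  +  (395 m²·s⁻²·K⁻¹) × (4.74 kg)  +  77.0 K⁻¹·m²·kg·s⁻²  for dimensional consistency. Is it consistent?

Yes

In SI base units:
  (81.3 W·s) / (754 K):  [kg·m²·s⁻²] / [K] = kg·m²·s⁻²·K⁻¹
  16.901 J/K:  J·K⁻¹ = N·m·K⁻¹ = kg·m²·s⁻²·K⁻¹
  (64.794 mol) × (359 mol^-1·K^-1·J):  [mol] · [kg·m²·s⁻²·K⁻¹·mol⁻¹] = kg·m²·s⁻²·K⁻¹
  (395 m²·s⁻²·K⁻¹) × (4.74 kg):  [m²·s⁻²·K⁻¹] · [kg] = kg·m²·s⁻²·K⁻¹
  77.0 K⁻¹·m²·kg·s⁻²:  kg·m²·s⁻²·K⁻¹
Every term reduces to kg·m²·s⁻²·K⁻¹.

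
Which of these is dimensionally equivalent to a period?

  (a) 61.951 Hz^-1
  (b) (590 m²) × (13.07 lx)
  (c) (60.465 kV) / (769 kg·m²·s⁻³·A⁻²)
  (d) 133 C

(a)

Reference: [period] = s.
Each option:
  (a) Hz⁻¹ = (s⁻¹)⁻¹ = s  ← same
  (b) [m²] · [m⁻²·cd] = cd
  (c) [kg·m²·s⁻³·A⁻¹] / [kg·m²·s⁻³·A⁻²] = A
  (d) C = s·A
Only (a) matches s.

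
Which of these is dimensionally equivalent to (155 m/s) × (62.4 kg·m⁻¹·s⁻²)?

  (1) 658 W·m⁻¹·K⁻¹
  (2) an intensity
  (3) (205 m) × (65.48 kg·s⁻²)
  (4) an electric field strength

(2)

Reference: [m·s⁻¹] · [kg·m⁻¹·s⁻²] = kg·s⁻³.
Each option:
  (1) W·m⁻¹·K⁻¹ = J·s⁻¹·m⁻¹·K⁻¹ = kg·m·s⁻³·K⁻¹
  (2) [intensity] = kg·s⁻³  ← same
  (3) [m] · [kg·s⁻²] = kg·m·s⁻²
  (4) [electric field strength] = kg·m·s⁻³·A⁻¹
Only (2) matches kg·s⁻³.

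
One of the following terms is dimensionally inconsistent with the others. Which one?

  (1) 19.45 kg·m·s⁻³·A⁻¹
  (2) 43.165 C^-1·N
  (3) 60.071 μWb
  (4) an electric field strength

(3)

Expand each in SI base units:
  (1) kg·m·s⁻³·A⁻¹
  (2) N·C⁻¹ = kg·m·s⁻²·(s·A)⁻¹ = kg·m·s⁻³·A⁻¹
  (3) Wb = V·s = kg·m²·s⁻²·A⁻¹
  (4) [electric field strength] = kg·m·s⁻³·A⁻¹
All reduce to kg·m·s⁻³·A⁻¹ except (3), which is kg·m²·s⁻²·A⁻¹.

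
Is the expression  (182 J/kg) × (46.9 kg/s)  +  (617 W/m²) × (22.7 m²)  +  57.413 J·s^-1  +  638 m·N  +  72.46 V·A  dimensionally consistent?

No

Reduce each to base SI dimensions:
  (182 J/kg) × (46.9 kg/s):  [m²·s⁻²] · [kg·s⁻¹] = kg·m²·s⁻³
  (617 W/m²) × (22.7 m²):  [kg·s⁻³] · [m²] = kg·m²·s⁻³
  57.413 J·s^-1:  J·s⁻¹ = N·m·s⁻¹ = kg·m²·s⁻³
  638 m·N:  N·m = kg·m·s⁻²·m = kg·m²·s⁻²
  72.46 V·A:  V·A = J·C⁻¹·A = kg·m²·s⁻³
The terms do not share a single dimension (kg·m²·s⁻² vs kg·m²·s⁻³).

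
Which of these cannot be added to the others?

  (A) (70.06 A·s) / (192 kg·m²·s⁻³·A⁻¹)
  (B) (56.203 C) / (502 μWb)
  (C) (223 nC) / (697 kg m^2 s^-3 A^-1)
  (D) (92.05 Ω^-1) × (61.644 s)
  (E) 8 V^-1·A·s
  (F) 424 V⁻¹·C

Expand each in SI base units:
  (A) [s·A] / [kg·m²·s⁻³·A⁻¹] = kg⁻¹·m⁻²·s⁴·A²
  (B) [s·A] / [kg·m²·s⁻²·A⁻¹] = kg⁻¹·m⁻²·s³·A²
  (C) [s·A] / [kg·m²·s⁻³·A⁻¹] = kg⁻¹·m⁻²·s⁴·A²
  (D) [kg⁻¹·m⁻²·s³·A²] · [s] = kg⁻¹·m⁻²·s⁴·A²
  (E) A·s·V⁻¹ = A·s·(J·C⁻¹)⁻¹ = kg⁻¹·m⁻²·s⁴·A²
  (F) C·V⁻¹ = s·A·(J·C⁻¹)⁻¹ = kg⁻¹·m⁻²·s⁴·A²
All reduce to kg⁻¹·m⁻²·s⁴·A² except (B), which is kg⁻¹·m⁻²·s³·A².

(B)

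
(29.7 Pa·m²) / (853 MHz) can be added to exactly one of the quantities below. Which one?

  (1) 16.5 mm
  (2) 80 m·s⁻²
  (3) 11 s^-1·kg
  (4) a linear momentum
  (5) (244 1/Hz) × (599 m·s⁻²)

(4)

Reference: [kg·m·s⁻²] / [s⁻¹] = kg·m·s⁻¹.
Each option:
  (1) m
  (2) m·s⁻²
  (3) kg·s⁻¹
  (4) [linear momentum] = kg·m·s⁻¹  ← same
  (5) [s] · [m·s⁻²] = m·s⁻¹
Only (4) matches kg·m·s⁻¹.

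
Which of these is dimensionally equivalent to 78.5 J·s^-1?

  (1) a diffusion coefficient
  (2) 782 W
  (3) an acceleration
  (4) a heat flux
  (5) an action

(2)

Reference: J·s⁻¹ = N·m·s⁻¹ = kg·m²·s⁻³.
Each option:
  (1) [diffusion coefficient] = m²·s⁻¹
  (2) W = J·s⁻¹ = kg·m²·s⁻³  ← same
  (3) [acceleration] = m·s⁻²
  (4) [heat flux] = kg·s⁻³
  (5) [action] = kg·m²·s⁻¹
Only (2) matches kg·m²·s⁻³.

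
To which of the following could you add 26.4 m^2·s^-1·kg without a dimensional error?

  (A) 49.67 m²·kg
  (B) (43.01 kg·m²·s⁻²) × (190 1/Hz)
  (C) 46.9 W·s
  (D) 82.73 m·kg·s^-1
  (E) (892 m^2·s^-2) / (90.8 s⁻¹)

(B)

Reference: kg·m²·s⁻¹.
Each option:
  (A) kg·m²
  (B) [kg·m²·s⁻²] · [s] = kg·m²·s⁻¹  ← same
  (C) W·s = J·s⁻¹·s = kg·m²·s⁻²
  (D) kg·m·s⁻¹
  (E) [m²·s⁻²] / [s⁻¹] = m²·s⁻¹
Only (B) matches kg·m²·s⁻¹.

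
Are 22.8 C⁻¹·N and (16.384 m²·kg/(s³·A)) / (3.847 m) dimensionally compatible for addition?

Yes

Work out the base dimensions of each:
  22.8 C⁻¹·N:  N·C⁻¹ = kg·m·s⁻²·(s·A)⁻¹ = kg·m·s⁻³·A⁻¹
  (16.384 m²·kg/(s³·A)) / (3.847 m):  [kg·m²·s⁻³·A⁻¹] / [m] = kg·m·s⁻³·A⁻¹
Both are kg·m·s⁻³·A⁻¹, so they have the same dimensions and can be added.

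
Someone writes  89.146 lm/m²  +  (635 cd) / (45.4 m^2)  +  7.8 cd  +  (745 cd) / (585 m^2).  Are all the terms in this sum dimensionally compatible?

Expand each in SI base units:
  89.146 lm/m²:  lm·m⁻² = cd·m⁻² = m⁻²·cd
  (635 cd) / (45.4 m^2):  [cd] / [m²] = m⁻²·cd
  7.8 cd:  cd
  (745 cd) / (585 m^2):  [cd] / [m²] = m⁻²·cd
The terms do not share a single dimension (cd vs m⁻²·cd).

No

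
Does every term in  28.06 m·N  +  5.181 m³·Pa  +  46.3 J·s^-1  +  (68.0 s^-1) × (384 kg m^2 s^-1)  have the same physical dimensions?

Work out the base dimensions of each:
  28.06 m·N:  N·m = kg·m·s⁻²·m = kg·m²·s⁻²
  5.181 m³·Pa:  Pa·m³ = N·m⁻²·m³ = kg·m²·s⁻²
  46.3 J·s^-1:  J·s⁻¹ = N·m·s⁻¹ = kg·m²·s⁻³
  (68.0 s^-1) × (384 kg m^2 s^-1):  [s⁻¹] · [kg·m²·s⁻¹] = kg·m²·s⁻²
The terms do not share a single dimension (kg·m²·s⁻² vs kg·m²·s⁻³).

No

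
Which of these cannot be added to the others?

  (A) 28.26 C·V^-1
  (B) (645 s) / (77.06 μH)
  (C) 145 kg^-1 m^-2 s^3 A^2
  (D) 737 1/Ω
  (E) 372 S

(A)

In SI base units:
  (A) C·V⁻¹ = s·A·(J·C⁻¹)⁻¹ = kg⁻¹·m⁻²·s⁴·A²
  (B) [s] / [kg·m²·s⁻²·A⁻²] = kg⁻¹·m⁻²·s³·A²
  (C) kg⁻¹·m⁻²·s³·A²
  (D) Ω⁻¹ = (V·A⁻¹)⁻¹ = kg⁻¹·m⁻²·s³·A²
  (E) S = Ω⁻¹ = kg⁻¹·m⁻²·s³·A²
All reduce to kg⁻¹·m⁻²·s³·A² except (A), which is kg⁻¹·m⁻²·s⁴·A².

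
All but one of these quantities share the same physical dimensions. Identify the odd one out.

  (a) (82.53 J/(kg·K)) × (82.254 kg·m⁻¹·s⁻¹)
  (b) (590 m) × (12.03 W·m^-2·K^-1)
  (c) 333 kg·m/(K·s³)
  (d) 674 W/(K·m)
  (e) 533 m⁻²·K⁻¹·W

In SI base units:
  (a) [m²·s⁻²·K⁻¹] · [kg·m⁻¹·s⁻¹] = kg·m·s⁻³·K⁻¹
  (b) [m] · [kg·s⁻³·K⁻¹] = kg·m·s⁻³·K⁻¹
  (c) kg·m·s⁻³·K⁻¹
  (d) W·m⁻¹·K⁻¹ = J·s⁻¹·m⁻¹·K⁻¹ = kg·m·s⁻³·K⁻¹
  (e) W·m⁻²·K⁻¹ = J·s⁻¹·m⁻²·K⁻¹ = kg·s⁻³·K⁻¹
All reduce to kg·m·s⁻³·K⁻¹ except (e), which is kg·s⁻³·K⁻¹.

(e)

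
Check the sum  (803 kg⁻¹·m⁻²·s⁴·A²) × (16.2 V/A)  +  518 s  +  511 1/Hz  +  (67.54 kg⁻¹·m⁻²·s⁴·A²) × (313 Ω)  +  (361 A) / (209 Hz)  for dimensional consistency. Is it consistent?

Expand each in SI base units:
  (803 kg⁻¹·m⁻²·s⁴·A²) × (16.2 V/A):  [kg⁻¹·m⁻²·s⁴·A²] · [kg·m²·s⁻³·A⁻²] = s
  518 s:  s
  511 1/Hz:  Hz⁻¹ = (s⁻¹)⁻¹ = s
  (67.54 kg⁻¹·m⁻²·s⁴·A²) × (313 Ω):  [kg⁻¹·m⁻²·s⁴·A²] · [kg·m²·s⁻³·A⁻²] = s
  (361 A) / (209 Hz):  [A] / [s⁻¹] = s·A
The terms do not share a single dimension (s vs s·A).

No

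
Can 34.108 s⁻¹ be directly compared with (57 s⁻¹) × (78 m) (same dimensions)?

Work out the base dimensions of each:
  34.108 s⁻¹:  s⁻¹
  (57 s⁻¹) × (78 m):  [s⁻¹] · [m] = m·s⁻¹
s⁻¹ ≠ m·s⁻¹, so they cannot be added.

No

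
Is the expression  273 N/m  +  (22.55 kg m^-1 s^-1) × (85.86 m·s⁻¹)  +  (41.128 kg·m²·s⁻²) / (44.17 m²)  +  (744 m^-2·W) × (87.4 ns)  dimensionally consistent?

Reduce each to base SI dimensions:
  273 N/m:  N·m⁻¹ = kg·m·s⁻²·m⁻¹ = kg·s⁻²
  (22.55 kg m^-1 s^-1) × (85.86 m·s⁻¹):  [kg·m⁻¹·s⁻¹] · [m·s⁻¹] = kg·s⁻²
  (41.128 kg·m²·s⁻²) / (44.17 m²):  [kg·m²·s⁻²] / [m²] = kg·s⁻²
  (744 m^-2·W) × (87.4 ns):  [kg·s⁻³] · [s] = kg·s⁻²
Every term reduces to kg·s⁻².

Yes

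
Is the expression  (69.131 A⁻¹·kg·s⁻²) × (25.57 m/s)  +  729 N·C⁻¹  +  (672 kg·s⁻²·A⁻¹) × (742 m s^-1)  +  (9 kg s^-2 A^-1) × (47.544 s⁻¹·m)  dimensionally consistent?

Reduce each to base SI dimensions:
  (69.131 A⁻¹·kg·s⁻²) × (25.57 m/s):  [kg·s⁻²·A⁻¹] · [m·s⁻¹] = kg·m·s⁻³·A⁻¹
  729 N·C⁻¹:  N·C⁻¹ = kg·m·s⁻²·(s·A)⁻¹ = kg·m·s⁻³·A⁻¹
  (672 kg·s⁻²·A⁻¹) × (742 m s^-1):  [kg·s⁻²·A⁻¹] · [m·s⁻¹] = kg·m·s⁻³·A⁻¹
  (9 kg s^-2 A^-1) × (47.544 s⁻¹·m):  [kg·s⁻²·A⁻¹] · [m·s⁻¹] = kg·m·s⁻³·A⁻¹
Every term reduces to kg·m·s⁻³·A⁻¹.

Yes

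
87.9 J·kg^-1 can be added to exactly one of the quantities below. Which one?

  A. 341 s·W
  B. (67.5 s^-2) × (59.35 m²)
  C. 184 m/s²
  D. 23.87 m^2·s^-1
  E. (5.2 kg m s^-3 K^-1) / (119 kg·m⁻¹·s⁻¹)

Reference: J·kg⁻¹ = N·m·kg⁻¹ = m²·s⁻².
Each option:
  A. W·s = J·s⁻¹·s = kg·m²·s⁻²
  B. [s⁻²] · [m²] = m²·s⁻²  ← same
  C. m·s⁻²
  D. m²·s⁻¹
  E. [kg·m·s⁻³·K⁻¹] / [kg·m⁻¹·s⁻¹] = m²·s⁻²·K⁻¹
Only B. matches m²·s⁻².

B.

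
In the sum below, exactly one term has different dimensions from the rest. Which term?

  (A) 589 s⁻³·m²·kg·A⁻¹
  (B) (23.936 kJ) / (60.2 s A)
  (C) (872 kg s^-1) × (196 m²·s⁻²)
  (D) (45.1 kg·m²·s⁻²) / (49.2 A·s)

Reduce each to base SI dimensions:
  (A) kg·m²·s⁻³·A⁻¹
  (B) [kg·m²·s⁻²] / [s·A] = kg·m²·s⁻³·A⁻¹
  (C) [kg·s⁻¹] · [m²·s⁻²] = kg·m²·s⁻³
  (D) [kg·m²·s⁻²] / [s·A] = kg·m²·s⁻³·A⁻¹
All reduce to kg·m²·s⁻³·A⁻¹ except (C), which is kg·m²·s⁻³.

(C)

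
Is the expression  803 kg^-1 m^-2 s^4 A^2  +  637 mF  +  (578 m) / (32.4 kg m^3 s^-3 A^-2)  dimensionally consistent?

No

Dimensions:
  803 kg^-1 m^-2 s^4 A^2:  kg⁻¹·m⁻²·s⁴·A²
  637 mF:  F = C·V⁻¹ = kg⁻¹·m⁻²·s⁴·A²
  (578 m) / (32.4 kg m^3 s^-3 A^-2):  [m] / [kg·m³·s⁻³·A⁻²] = kg⁻¹·m⁻²·s³·A²
The terms do not share a single dimension (kg⁻¹·m⁻²·s³·A² vs kg⁻¹·m⁻²·s⁴·A²).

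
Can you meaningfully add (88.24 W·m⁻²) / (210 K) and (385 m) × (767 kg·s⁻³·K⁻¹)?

In SI base units:
  (88.24 W·m⁻²) / (210 K):  [kg·s⁻³] / [K] = kg·s⁻³·K⁻¹
  (385 m) × (767 kg·s⁻³·K⁻¹):  [m] · [kg·s⁻³·K⁻¹] = kg·m·s⁻³·K⁻¹
kg·s⁻³·K⁻¹ ≠ kg·m·s⁻³·K⁻¹, so they cannot be added.

No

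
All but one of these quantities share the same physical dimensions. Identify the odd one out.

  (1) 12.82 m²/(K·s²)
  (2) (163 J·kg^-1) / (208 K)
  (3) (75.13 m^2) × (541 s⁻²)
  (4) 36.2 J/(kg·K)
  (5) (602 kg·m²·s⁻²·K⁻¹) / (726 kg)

Dimensions:
  (1) m²·s⁻²·K⁻¹
  (2) [m²·s⁻²] / [K] = m²·s⁻²·K⁻¹
  (3) [m²] · [s⁻²] = m²·s⁻²
  (4) J·kg⁻¹·K⁻¹ = N·m·kg⁻¹·K⁻¹ = m²·s⁻²·K⁻¹
  (5) [kg·m²·s⁻²·K⁻¹] / [kg] = m²·s⁻²·K⁻¹
All reduce to m²·s⁻²·K⁻¹ except (3), which is m²·s⁻².

(3)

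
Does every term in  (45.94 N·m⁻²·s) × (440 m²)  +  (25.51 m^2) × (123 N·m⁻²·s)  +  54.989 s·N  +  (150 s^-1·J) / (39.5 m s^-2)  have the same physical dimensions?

Expand each in SI base units:
  (45.94 N·m⁻²·s) × (440 m²):  [kg·m⁻¹·s⁻¹] · [m²] = kg·m·s⁻¹
  (25.51 m^2) × (123 N·m⁻²·s):  [m²] · [kg·m⁻¹·s⁻¹] = kg·m·s⁻¹
  54.989 s·N:  N·s = kg·m·s⁻²·s = kg·m·s⁻¹
  (150 s^-1·J) / (39.5 m s^-2):  [kg·m²·s⁻³] / [m·s⁻²] = kg·m·s⁻¹
Every term reduces to kg·m·s⁻¹.

Yes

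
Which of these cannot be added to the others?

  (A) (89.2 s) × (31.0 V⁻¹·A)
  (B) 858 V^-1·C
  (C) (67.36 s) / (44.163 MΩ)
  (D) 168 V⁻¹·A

(D)

In SI base units:
  (A) [s] · [kg⁻¹·m⁻²·s³·A²] = kg⁻¹·m⁻²·s⁴·A²
  (B) C·V⁻¹ = s·A·(J·C⁻¹)⁻¹ = kg⁻¹·m⁻²·s⁴·A²
  (C) [s] / [kg·m²·s⁻³·A⁻²] = kg⁻¹·m⁻²·s⁴·A²
  (D) A·V⁻¹ = A·(J·C⁻¹)⁻¹ = kg⁻¹·m⁻²·s³·A²
All reduce to kg⁻¹·m⁻²·s⁴·A² except (D), which is kg⁻¹·m⁻²·s³·A².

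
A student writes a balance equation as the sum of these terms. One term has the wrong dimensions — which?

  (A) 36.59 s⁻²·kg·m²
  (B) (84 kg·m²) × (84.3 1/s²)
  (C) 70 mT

(C)

Dimensions:
  (A) kg·m²·s⁻²
  (B) [kg·m²] · [s⁻²] = kg·m²·s⁻²
  (C) T = Wb·m⁻² = kg·s⁻²·A⁻¹
All reduce to kg·m²·s⁻² except (C), which is kg·s⁻²·A⁻¹.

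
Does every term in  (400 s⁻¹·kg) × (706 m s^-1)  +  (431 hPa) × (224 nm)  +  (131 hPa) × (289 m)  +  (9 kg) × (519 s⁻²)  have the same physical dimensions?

No

Expand each in SI base units:
  (400 s⁻¹·kg) × (706 m s^-1):  [kg·s⁻¹] · [m·s⁻¹] = kg·m·s⁻²
  (431 hPa) × (224 nm):  [kg·m⁻¹·s⁻²] · [m] = kg·s⁻²
  (131 hPa) × (289 m):  [kg·m⁻¹·s⁻²] · [m] = kg·s⁻²
  (9 kg) × (519 s⁻²):  [kg] · [s⁻²] = kg·s⁻²
The terms do not share a single dimension (kg·m·s⁻² vs kg·s⁻²).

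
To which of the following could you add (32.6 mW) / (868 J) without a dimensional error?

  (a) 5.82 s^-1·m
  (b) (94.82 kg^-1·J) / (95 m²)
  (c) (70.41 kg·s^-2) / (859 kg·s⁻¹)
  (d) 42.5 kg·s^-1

(c)

Reference: [kg·m²·s⁻³] / [kg·m²·s⁻²] = s⁻¹.
Each option:
  (a) m·s⁻¹
  (b) [m²·s⁻²] / [m²] = s⁻²
  (c) [kg·s⁻²] / [kg·s⁻¹] = s⁻¹  ← same
  (d) kg·s⁻¹
Only (c) matches s⁻¹.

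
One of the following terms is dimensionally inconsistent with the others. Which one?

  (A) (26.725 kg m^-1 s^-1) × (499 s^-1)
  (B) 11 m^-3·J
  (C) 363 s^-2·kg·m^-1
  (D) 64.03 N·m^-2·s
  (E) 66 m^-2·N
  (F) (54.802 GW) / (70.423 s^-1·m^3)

(D)

In SI base units:
  (A) [kg·m⁻¹·s⁻¹] · [s⁻¹] = kg·m⁻¹·s⁻²
  (B) J·m⁻³ = N·m·m⁻³ = kg·m⁻¹·s⁻²
  (C) kg·m⁻¹·s⁻²
  (D) N·s·m⁻² = kg·m·s⁻²·s·m⁻² = kg·m⁻¹·s⁻¹
  (E) N·m⁻² = kg·m·s⁻²·m⁻² = kg·m⁻¹·s⁻²
  (F) [kg·m²·s⁻³] / [m³·s⁻¹] = kg·m⁻¹·s⁻²
All reduce to kg·m⁻¹·s⁻² except (D), which is kg·m⁻¹·s⁻¹.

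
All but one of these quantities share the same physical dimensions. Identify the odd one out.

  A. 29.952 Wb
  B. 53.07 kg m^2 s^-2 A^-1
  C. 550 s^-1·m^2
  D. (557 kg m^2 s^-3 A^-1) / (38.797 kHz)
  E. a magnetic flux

Work out the base dimensions of each:
  A. Wb = V·s = kg·m²·s⁻²·A⁻¹
  B. kg·m²·s⁻²·A⁻¹
  C. m²·s⁻¹
  D. [kg·m²·s⁻³·A⁻¹] / [s⁻¹] = kg·m²·s⁻²·A⁻¹
  E. [magnetic flux] = kg·m²·s⁻²·A⁻¹
All reduce to kg·m²·s⁻²·A⁻¹ except C., which is m²·s⁻¹.

C.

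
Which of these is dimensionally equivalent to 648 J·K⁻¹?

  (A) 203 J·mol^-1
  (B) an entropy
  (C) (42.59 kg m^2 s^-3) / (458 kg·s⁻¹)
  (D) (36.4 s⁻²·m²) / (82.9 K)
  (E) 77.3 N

(B)

Reference: J·K⁻¹ = N·m·K⁻¹ = kg·m²·s⁻²·K⁻¹.
Each option:
  (A) J·mol⁻¹ = N·m·mol⁻¹ = kg·m²·s⁻²·mol⁻¹
  (B) [entropy] = kg·m²·s⁻²·K⁻¹  ← same
  (C) [kg·m²·s⁻³] / [kg·s⁻¹] = m²·s⁻²
  (D) [m²·s⁻²] / [K] = m²·s⁻²·K⁻¹
  (E) N = kg·m·s⁻²
Only (B) matches kg·m²·s⁻²·K⁻¹.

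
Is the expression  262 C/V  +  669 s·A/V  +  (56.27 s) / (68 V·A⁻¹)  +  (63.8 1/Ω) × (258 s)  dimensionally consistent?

Expand each in SI base units:
  262 C/V:  C·V⁻¹ = s·A·(J·C⁻¹)⁻¹ = kg⁻¹·m⁻²·s⁴·A²
  669 s·A/V:  A·s·V⁻¹ = A·s·(J·C⁻¹)⁻¹ = kg⁻¹·m⁻²·s⁴·A²
  (56.27 s) / (68 V·A⁻¹):  [s] / [kg·m²·s⁻³·A⁻²] = kg⁻¹·m⁻²·s⁴·A²
  (63.8 1/Ω) × (258 s):  [kg⁻¹·m⁻²·s³·A²] · [s] = kg⁻¹·m⁻²·s⁴·A²
Every term reduces to kg⁻¹·m⁻²·s⁴·A².

Yes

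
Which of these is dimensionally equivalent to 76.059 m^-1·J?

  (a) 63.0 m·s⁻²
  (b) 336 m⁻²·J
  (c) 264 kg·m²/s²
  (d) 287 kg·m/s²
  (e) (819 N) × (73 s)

Reference: J·m⁻¹ = N·m·m⁻¹ = kg·m·s⁻².
Each option:
  (a) m·s⁻²
  (b) J·m⁻² = N·m·m⁻² = kg·s⁻²
  (c) kg·m²·s⁻²
  (d) kg·m·s⁻²  ← same
  (e) [kg·m·s⁻²] · [s] = kg·m·s⁻¹
Only (d) matches kg·m·s⁻².

(d)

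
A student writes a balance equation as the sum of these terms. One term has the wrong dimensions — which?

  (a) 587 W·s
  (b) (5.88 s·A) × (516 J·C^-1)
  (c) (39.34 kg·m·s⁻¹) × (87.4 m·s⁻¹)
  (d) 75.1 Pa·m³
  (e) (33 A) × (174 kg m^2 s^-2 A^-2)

Reduce each to base SI dimensions:
  (a) W·s = J·s⁻¹·s = kg·m²·s⁻²
  (b) [s·A] · [kg·m²·s⁻³·A⁻¹] = kg·m²·s⁻²
  (c) [kg·m·s⁻¹] · [m·s⁻¹] = kg·m²·s⁻²
  (d) Pa·m³ = N·m⁻²·m³ = kg·m²·s⁻²
  (e) [A] · [kg·m²·s⁻²·A⁻²] = kg·m²·s⁻²·A⁻¹
All reduce to kg·m²·s⁻² except (e), which is kg·m²·s⁻²·A⁻¹.

(e)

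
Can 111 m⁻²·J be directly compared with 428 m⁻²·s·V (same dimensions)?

No

Expand each in SI base units:
  111 m⁻²·J:  J·m⁻² = N·m·m⁻² = kg·s⁻²
  428 m⁻²·s·V:  V·s·m⁻² = J·C⁻¹·s·m⁻² = kg·s⁻²·A⁻¹
kg·s⁻² ≠ kg·s⁻²·A⁻¹, so they cannot be added.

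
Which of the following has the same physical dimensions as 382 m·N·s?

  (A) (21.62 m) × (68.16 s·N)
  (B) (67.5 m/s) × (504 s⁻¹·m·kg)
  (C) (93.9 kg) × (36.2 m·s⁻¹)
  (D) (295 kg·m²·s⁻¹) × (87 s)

Reference: N·m·s = kg·m·s⁻²·m·s = kg·m²·s⁻¹.
Each option:
  (A) [m] · [kg·m·s⁻¹] = kg·m²·s⁻¹  ← same
  (B) [m·s⁻¹] · [kg·m·s⁻¹] = kg·m²·s⁻²
  (C) [kg] · [m·s⁻¹] = kg·m·s⁻¹
  (D) [kg·m²·s⁻¹] · [s] = kg·m²
Only (A) matches kg·m²·s⁻¹.

(A)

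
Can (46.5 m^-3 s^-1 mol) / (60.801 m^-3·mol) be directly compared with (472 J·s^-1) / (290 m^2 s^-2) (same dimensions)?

Work out the base dimensions of each:
  (46.5 m^-3 s^-1 mol) / (60.801 m^-3·mol):  [m⁻³·s⁻¹·mol] / [m⁻³·mol] = s⁻¹
  (472 J·s^-1) / (290 m^2 s^-2):  [kg·m²·s⁻³] / [m²·s⁻²] = kg·s⁻¹
s⁻¹ ≠ kg·s⁻¹, so they cannot be added.

No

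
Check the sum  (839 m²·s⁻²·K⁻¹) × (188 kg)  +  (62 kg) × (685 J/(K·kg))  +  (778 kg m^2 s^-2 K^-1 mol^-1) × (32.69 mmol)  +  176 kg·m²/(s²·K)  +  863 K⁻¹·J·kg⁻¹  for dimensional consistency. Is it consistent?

No

Work out the base dimensions of each:
  (839 m²·s⁻²·K⁻¹) × (188 kg):  [m²·s⁻²·K⁻¹] · [kg] = kg·m²·s⁻²·K⁻¹
  (62 kg) × (685 J/(K·kg)):  [kg] · [m²·s⁻²·K⁻¹] = kg·m²·s⁻²·K⁻¹
  (778 kg m^2 s^-2 K^-1 mol^-1) × (32.69 mmol):  [kg·m²·s⁻²·K⁻¹·mol⁻¹] · [mol] = kg·m²·s⁻²·K⁻¹
  176 kg·m²/(s²·K):  kg·m²·s⁻²·K⁻¹
  863 K⁻¹·J·kg⁻¹:  J·kg⁻¹·K⁻¹ = N·m·kg⁻¹·K⁻¹ = m²·s⁻²·K⁻¹
The terms do not share a single dimension (kg·m²·s⁻²·K⁻¹ vs m²·s⁻²·K⁻¹).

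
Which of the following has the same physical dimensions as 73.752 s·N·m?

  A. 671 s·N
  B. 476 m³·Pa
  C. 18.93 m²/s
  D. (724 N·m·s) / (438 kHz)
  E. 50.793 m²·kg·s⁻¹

Reference: N·m·s = kg·m·s⁻²·m·s = kg·m²·s⁻¹.
Each option:
  A. N·s = kg·m·s⁻²·s = kg·m·s⁻¹
  B. Pa·m³ = N·m⁻²·m³ = kg·m²·s⁻²
  C. m²·s⁻¹
  D. [kg·m²·s⁻¹] / [s⁻¹] = kg·m²
  E. kg·m²·s⁻¹  ← same
Only E. matches kg·m²·s⁻¹.

E.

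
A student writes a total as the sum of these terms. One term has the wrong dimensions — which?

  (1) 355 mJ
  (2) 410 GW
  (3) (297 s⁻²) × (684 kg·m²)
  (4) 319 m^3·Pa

(2)

Reduce each to base SI dimensions:
  (1) J = N·m = kg·m²·s⁻²
  (2) W = J·s⁻¹ = kg·m²·s⁻³
  (3) [s⁻²] · [kg·m²] = kg·m²·s⁻²
  (4) Pa·m³ = N·m⁻²·m³ = kg·m²·s⁻²
All reduce to kg·m²·s⁻² except (2), which is kg·m²·s⁻³.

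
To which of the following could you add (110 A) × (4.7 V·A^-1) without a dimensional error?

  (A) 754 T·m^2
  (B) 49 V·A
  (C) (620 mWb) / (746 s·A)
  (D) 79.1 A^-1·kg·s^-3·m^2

Reference: [A] · [kg·m²·s⁻³·A⁻²] = kg·m²·s⁻³·A⁻¹.
Each option:
  (A) T·m² = Wb·m⁻²·m² = kg·m²·s⁻²·A⁻¹
  (B) V·A = J·C⁻¹·A = kg·m²·s⁻³
  (C) [kg·m²·s⁻²·A⁻¹] / [s·A] = kg·m²·s⁻³·A⁻²
  (D) kg·m²·s⁻³·A⁻¹  ← same
Only (D) matches kg·m²·s⁻³·A⁻¹.

(D)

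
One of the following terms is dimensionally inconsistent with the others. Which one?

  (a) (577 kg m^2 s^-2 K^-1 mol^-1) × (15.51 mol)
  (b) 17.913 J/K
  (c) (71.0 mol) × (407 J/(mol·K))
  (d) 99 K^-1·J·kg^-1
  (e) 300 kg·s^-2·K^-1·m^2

Work out the base dimensions of each:
  (a) [kg·m²·s⁻²·K⁻¹·mol⁻¹] · [mol] = kg·m²·s⁻²·K⁻¹
  (b) J·K⁻¹ = N·m·K⁻¹ = kg·m²·s⁻²·K⁻¹
  (c) [mol] · [kg·m²·s⁻²·K⁻¹·mol⁻¹] = kg·m²·s⁻²·K⁻¹
  (d) J·kg⁻¹·K⁻¹ = N·m·kg⁻¹·K⁻¹ = m²·s⁻²·K⁻¹
  (e) kg·m²·s⁻²·K⁻¹
All reduce to kg·m²·s⁻²·K⁻¹ except (d), which is m²·s⁻²·K⁻¹.

(d)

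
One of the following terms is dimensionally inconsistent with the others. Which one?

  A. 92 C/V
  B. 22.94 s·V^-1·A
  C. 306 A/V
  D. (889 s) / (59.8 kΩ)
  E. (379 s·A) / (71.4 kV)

Reduce each to base SI dimensions:
  A. C·V⁻¹ = s·A·(J·C⁻¹)⁻¹ = kg⁻¹·m⁻²·s⁴·A²
  B. A·s·V⁻¹ = A·s·(J·C⁻¹)⁻¹ = kg⁻¹·m⁻²·s⁴·A²
  C. A·V⁻¹ = A·(J·C⁻¹)⁻¹ = kg⁻¹·m⁻²·s³·A²
  D. [s] / [kg·m²·s⁻³·A⁻²] = kg⁻¹·m⁻²·s⁴·A²
  E. [s·A] / [kg·m²·s⁻³·A⁻¹] = kg⁻¹·m⁻²·s⁴·A²
All reduce to kg⁻¹·m⁻²·s⁴·A² except C., which is kg⁻¹·m⁻²·s³·A².

C.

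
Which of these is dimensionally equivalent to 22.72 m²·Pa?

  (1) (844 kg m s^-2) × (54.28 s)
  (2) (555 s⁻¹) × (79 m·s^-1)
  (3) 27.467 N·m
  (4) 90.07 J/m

Reference: Pa·m² = N·m⁻²·m² = kg·m·s⁻².
Each option:
  (1) [kg·m·s⁻²] · [s] = kg·m·s⁻¹
  (2) [s⁻¹] · [m·s⁻¹] = m·s⁻²
  (3) N·m = kg·m·s⁻²·m = kg·m²·s⁻²
  (4) J·m⁻¹ = N·m·m⁻¹ = kg·m·s⁻²  ← same
Only (4) matches kg·m·s⁻².

(4)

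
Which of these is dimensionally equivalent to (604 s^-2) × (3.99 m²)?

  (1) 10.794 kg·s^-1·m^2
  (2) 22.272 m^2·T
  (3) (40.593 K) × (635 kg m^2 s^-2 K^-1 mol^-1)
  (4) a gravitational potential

Reference: [s⁻²] · [m²] = m²·s⁻².
Each option:
  (1) kg·m²·s⁻¹
  (2) T·m² = Wb·m⁻²·m² = kg·m²·s⁻²·A⁻¹
  (3) [K] · [kg·m²·s⁻²·K⁻¹·mol⁻¹] = kg·m²·s⁻²·mol⁻¹
  (4) [gravitational potential] = m²·s⁻²  ← same
Only (4) matches m²·s⁻².

(4)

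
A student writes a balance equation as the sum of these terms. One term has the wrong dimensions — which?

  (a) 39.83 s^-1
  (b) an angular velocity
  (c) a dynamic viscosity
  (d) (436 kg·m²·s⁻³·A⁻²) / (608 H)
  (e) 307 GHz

Work out the base dimensions of each:
  (a) s⁻¹
  (b) [angular velocity] = s⁻¹
  (c) [dynamic viscosity] = kg·m⁻¹·s⁻¹
  (d) [kg·m²·s⁻³·A⁻²] / [kg·m²·s⁻²·A⁻²] = s⁻¹
  (e) Hz = s⁻¹
All reduce to s⁻¹ except (c), which is kg·m⁻¹·s⁻¹.

(c)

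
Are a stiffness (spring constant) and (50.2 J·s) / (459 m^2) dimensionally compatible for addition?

No

Dimensions:
  a stiffness (spring constant):  [stiffness (spring constant)] = kg·s⁻²
  (50.2 J·s) / (459 m^2):  [kg·m²·s⁻¹] / [m²] = kg·s⁻¹
kg·s⁻² ≠ kg·s⁻¹, so they cannot be added.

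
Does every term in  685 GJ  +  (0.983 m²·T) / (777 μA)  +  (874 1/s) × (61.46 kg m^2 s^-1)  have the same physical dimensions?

No

In SI base units:
  685 GJ:  J = N·m = kg·m²·s⁻²
  (0.983 m²·T) / (777 μA):  [kg·m²·s⁻²·A⁻¹] / [A] = kg·m²·s⁻²·A⁻²
  (874 1/s) × (61.46 kg m^2 s^-1):  [s⁻¹] · [kg·m²·s⁻¹] = kg·m²·s⁻²
The terms do not share a single dimension (kg·m²·s⁻² vs kg·m²·s⁻²·A⁻²).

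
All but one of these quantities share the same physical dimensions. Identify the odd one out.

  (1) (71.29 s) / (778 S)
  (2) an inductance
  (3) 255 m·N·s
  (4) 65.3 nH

Reduce each to base SI dimensions:
  (1) [s] / [kg⁻¹·m⁻²·s³·A²] = kg·m²·s⁻²·A⁻²
  (2) [inductance] = kg·m²·s⁻²·A⁻²
  (3) N·m·s = kg·m·s⁻²·m·s = kg·m²·s⁻¹
  (4) H = V·s·A⁻¹ = kg·m²·s⁻²·A⁻²
All reduce to kg·m²·s⁻²·A⁻² except (3), which is kg·m²·s⁻¹.

(3)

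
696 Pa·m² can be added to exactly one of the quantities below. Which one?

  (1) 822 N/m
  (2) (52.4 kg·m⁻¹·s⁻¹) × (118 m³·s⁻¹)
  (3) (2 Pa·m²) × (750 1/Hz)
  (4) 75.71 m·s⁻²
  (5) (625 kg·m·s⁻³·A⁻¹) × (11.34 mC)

(5)

Reference: Pa·m² = N·m⁻²·m² = kg·m·s⁻².
Each option:
  (1) N·m⁻¹ = kg·m·s⁻²·m⁻¹ = kg·s⁻²
  (2) [kg·m⁻¹·s⁻¹] · [m³·s⁻¹] = kg·m²·s⁻²
  (3) [kg·m·s⁻²] · [s] = kg·m·s⁻¹
  (4) m·s⁻²
  (5) [kg·m·s⁻³·A⁻¹] · [s·A] = kg·m·s⁻²  ← same
Only (5) matches kg·m·s⁻².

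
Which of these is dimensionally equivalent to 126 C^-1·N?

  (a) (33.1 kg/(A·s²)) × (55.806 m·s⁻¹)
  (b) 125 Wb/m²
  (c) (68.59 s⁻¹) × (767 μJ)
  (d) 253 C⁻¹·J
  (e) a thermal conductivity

Reference: N·C⁻¹ = kg·m·s⁻²·(s·A)⁻¹ = kg·m·s⁻³·A⁻¹.
Each option:
  (a) [kg·s⁻²·A⁻¹] · [m·s⁻¹] = kg·m·s⁻³·A⁻¹  ← same
  (b) Wb·m⁻² = V·s·m⁻² = kg·s⁻²·A⁻¹
  (c) [s⁻¹] · [kg·m²·s⁻²] = kg·m²·s⁻³
  (d) J·C⁻¹ = N·m·(s·A)⁻¹ = kg·m²·s⁻³·A⁻¹
  (e) [thermal conductivity] = kg·m·s⁻³·K⁻¹
Only (a) matches kg·m·s⁻³·A⁻¹.

(a)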